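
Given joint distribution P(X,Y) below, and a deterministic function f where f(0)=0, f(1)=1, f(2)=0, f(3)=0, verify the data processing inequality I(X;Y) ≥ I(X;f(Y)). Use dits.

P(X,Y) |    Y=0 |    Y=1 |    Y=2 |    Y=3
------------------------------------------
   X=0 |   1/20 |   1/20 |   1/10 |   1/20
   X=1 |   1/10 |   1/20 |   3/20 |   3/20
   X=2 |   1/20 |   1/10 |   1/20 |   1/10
I(X;Y) = 0.0193, I(X;f(Y)) = 0.0119, inequality holds: 0.0193 ≥ 0.0119

Data Processing Inequality: For any Markov chain X → Y → Z, we have I(X;Y) ≥ I(X;Z).

Here Z = f(Y) is a deterministic function of Y, forming X → Y → Z.

Original I(X;Y) = 0.0193 dits

After applying f:
P(X,Z) where Z=f(Y):
- P(X,Z=0) = P(X,Y=0) + P(X,Y=2) + P(X,Y=3)
- P(X,Z=1) = P(X,Y=1)

I(X;Z) = I(X;f(Y)) = 0.0119 dits

Verification: 0.0193 ≥ 0.0119 ✓

Information cannot be created by processing; the function f can only lose information about X.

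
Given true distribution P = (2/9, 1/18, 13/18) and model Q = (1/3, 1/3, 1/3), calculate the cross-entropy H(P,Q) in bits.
1.5850 bits

Cross-entropy: H(P,Q) = -Σ p(x) log q(x)

Alternatively: H(P,Q) = H(P) + D_KL(P||Q)
H(P) = 1.0529 bits
D_KL(P||Q) = 0.5320 bits

H(P,Q) = 1.0529 + 0.5320 = 1.5850 bits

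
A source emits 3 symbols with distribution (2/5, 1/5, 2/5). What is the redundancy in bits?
0.0630 bits

Redundancy measures how far a source is from maximum entropy:
R = H_max - H(X)

Maximum entropy for 3 symbols: H_max = log_2(3) = 1.5850 bits
Actual entropy: H(X) = 1.5219 bits
Redundancy: R = 1.5850 - 1.5219 = 0.0630 bits

This redundancy represents potential for compression: the source could be compressed by 0.0630 bits per symbol.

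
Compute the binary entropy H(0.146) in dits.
0.1805 dits

The binary entropy function is:
H(p) = -p log(p) - (1-p) log(1-p)

H(0.146) = -0.146 × log_10(0.146) - 0.854 × log_10(0.854)
H(0.146) = 0.1805 dits

Note: Binary entropy is maximized at p=0.5 (H=1 bit) and minimized at p=0 or p=1 (H=0).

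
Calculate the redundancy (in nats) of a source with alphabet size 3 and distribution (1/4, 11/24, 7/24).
0.0351 nats

Redundancy measures how far a source is from maximum entropy:
R = H_max - H(X)

Maximum entropy for 3 symbols: H_max = log_e(3) = 1.0986 nats
Actual entropy: H(X) = 1.0635 nats
Redundancy: R = 1.0986 - 1.0635 = 0.0351 nats

This redundancy represents potential for compression: the source could be compressed by 0.0351 nats per symbol.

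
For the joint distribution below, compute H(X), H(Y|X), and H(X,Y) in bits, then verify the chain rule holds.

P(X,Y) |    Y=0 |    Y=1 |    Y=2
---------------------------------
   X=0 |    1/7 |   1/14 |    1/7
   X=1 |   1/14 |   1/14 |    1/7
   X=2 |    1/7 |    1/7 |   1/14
H(X,Y) = 3.0931, H(X) = 1.5774, H(Y|X) = 1.5157 (all in bits)

Chain rule: H(X,Y) = H(X) + H(Y|X)

Left side — joint entropy directly:
H(X,Y) = -Σ p(x,y) log p(x,y) = 3.0931 bits

Right side — compute H(Y|X) from the conditional distributions:
P(X) = (5/14, 2/7, 5/14), so H(X) = 1.5774 bits
H(Y|X) = Σ_x P(X=x) · H(Y|X=x):
  P(Y|X=0) = (2/5, 1/5, 2/5), H(Y|X=0) = 1.5219, weight P(X=0) = 5/14
  P(Y|X=1) = (1/4, 1/4, 1/2), H(Y|X=1) = 1.5000, weight P(X=1) = 2/7
  P(Y|X=2) = (2/5, 2/5, 1/5), H(Y|X=2) = 1.5219, weight P(X=2) = 5/14
H(Y|X) = 1.5157 bits

H(X) + H(Y|X) = 1.5774 + 1.5157 = 3.0931 bits

Both sides equal 3.0931 bits. ✓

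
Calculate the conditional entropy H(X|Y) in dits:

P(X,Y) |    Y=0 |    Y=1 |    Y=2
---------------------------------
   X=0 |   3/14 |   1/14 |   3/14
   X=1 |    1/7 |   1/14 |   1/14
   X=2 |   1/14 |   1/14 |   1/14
0.4379 dits

Using the chain rule: H(X|Y) = H(X,Y) - H(Y)

First, compute H(X,Y) = 0.8986 dits

Marginal P(Y) = (3/7, 3/14, 5/14)
H(Y) = 0.4608 dits

H(X|Y) = H(X,Y) - H(Y) = 0.8986 - 0.4608 = 0.4379 dits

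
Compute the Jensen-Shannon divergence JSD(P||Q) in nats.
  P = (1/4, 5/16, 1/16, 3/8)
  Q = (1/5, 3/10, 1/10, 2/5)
0.0038 nats

Jensen-Shannon divergence is:
JSD(P||Q) = 0.5 × D_KL(P||M) + 0.5 × D_KL(Q||M)
where M = 0.5 × (P + Q) is the mixture distribution.

M = 0.5 × (1/4, 5/16, 1/16, 3/8) + 0.5 × (1/5, 3/10, 1/10, 2/5) = (9/40, 0.30625, 0.08125, 0.3875)

D_KL(P||M) = 0.0040 nats
D_KL(Q||M) = 0.0037 nats

JSD(P||Q) = 0.5 × 0.0040 + 0.5 × 0.0037 = 0.0038 nats

Unlike KL divergence, JSD is symmetric and bounded: 0 ≤ JSD ≤ log(2).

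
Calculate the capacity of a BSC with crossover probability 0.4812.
0.0010 bits

For a binary symmetric channel (BSC) with error probability p:
Capacity C = 1 - H(p) bits per symbol

where H(p) = -p log₂(p) - (1-p) log₂(1-p) is the binary entropy function.

H(0.4812) = 0.9990 bits
C = 1 - 0.9990 = 0.0010 bits per symbol

This means we can reliably transmit up to 0.0010 bits of information per channel use.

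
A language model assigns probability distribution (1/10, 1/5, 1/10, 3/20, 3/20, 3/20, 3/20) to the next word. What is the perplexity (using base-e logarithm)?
6.8256

Perplexity is e^H (or exp(H) for natural log).

First, H = -Σ p log p = 1.9207 nats
Perplexity = e^1.9207 = 6.8256

Interpretation: The model's uncertainty is equivalent to choosing uniformly among 6.8 options.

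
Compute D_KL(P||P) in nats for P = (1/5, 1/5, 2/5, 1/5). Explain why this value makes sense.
0.0000 nats

KL divergence satisfies the Gibbs inequality: D_KL(P||Q) ≥ 0 for all distributions P, Q.

D_KL(P||Q) = Σ p(x) log(p(x)/q(x))
Each term is p(x) × log_e(p(x)/p(x)) = p(x) × log_e(1) = 0, so the sum is 0.
D_KL(P||Q) = 0.0000 nats

When P = Q, the KL divergence is exactly 0, as there is no 'divergence' between identical distributions.

This non-negativity is a fundamental property: relative entropy cannot be negative because it measures how different Q is from P.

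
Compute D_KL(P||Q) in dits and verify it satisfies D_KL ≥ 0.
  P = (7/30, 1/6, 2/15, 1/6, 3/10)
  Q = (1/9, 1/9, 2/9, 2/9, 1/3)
0.0404 dits

KL divergence satisfies the Gibbs inequality: D_KL(P||Q) ≥ 0 for all distributions P, Q.

D_KL(P||Q) = Σ p(x) log(p(x)/q(x))
Term by term:
  x=0: 7/30 × log_10[(7/30)/(1/9)] = 0.0752
  x=1: 1/6 × log_10[(1/6)/(1/9)] = 0.0293
  x=2: 2/15 × log_10[(2/15)/(2/9)] = -0.0296
  x=3: 1/6 × log_10[(1/6)/(2/9)] = -0.0208
  x=4: 3/10 × log_10[(3/10)/(1/3)] = -0.0137
D_KL(P||Q) = 0.0404 dits

D_KL(P||Q) = 0.0404 ≥ 0 ✓

This non-negativity is a fundamental property: relative entropy cannot be negative because it measures how different Q is from P.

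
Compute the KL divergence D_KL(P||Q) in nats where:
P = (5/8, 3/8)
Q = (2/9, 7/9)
0.3727 nats

KL divergence: D_KL(P||Q) = Σ p(x) log(p(x)/q(x))

Computing term by term:
  x=0: 5/8 × log_e[(5/8)/(2/9)] = 5/8 × 1.0341 = 0.6463
  x=1: 3/8 × log_e[(3/8)/(7/9)] = 3/8 × -0.7295 = -0.2736

D_KL(P||Q) = 0.3727 nats

Note: KL divergence is always non-negative and equals 0 iff P = Q.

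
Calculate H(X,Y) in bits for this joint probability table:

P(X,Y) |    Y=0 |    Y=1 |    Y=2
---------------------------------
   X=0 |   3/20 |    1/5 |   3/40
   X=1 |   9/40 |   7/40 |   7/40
2.5195 bits

Joint entropy is H(X,Y) = -Σ_{x,y} p(x,y) log p(x,y).

Summing over all non-zero entries:
H(X,Y) = -[3/20·log_2(3/20) + 1/5·log_2(1/5) + 3/40·log_2(3/40) + 9/40·log_2(9/40) + 7/40·log_2(7/40) + 7/40·log_2(7/40)]
H(X,Y) = 2.5195 bits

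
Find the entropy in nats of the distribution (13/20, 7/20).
0.6474 nats

Shannon entropy is H(X) = -Σ p(x) log p(x).

For P = (13/20, 7/20):
H = -13/20 × log_e(13/20) -7/20 × log_e(7/20)
H = 0.6474 nats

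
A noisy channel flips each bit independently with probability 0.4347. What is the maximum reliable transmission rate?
0.0123 bits

For a binary symmetric channel (BSC) with error probability p:
Capacity C = 1 - H(p) bits per symbol

where H(p) = -p log₂(p) - (1-p) log₂(1-p) is the binary entropy function.

H(0.4347) = 0.9877 bits
C = 1 - 0.9877 = 0.0123 bits per symbol

This means we can reliably transmit up to 0.0123 bits of information per channel use.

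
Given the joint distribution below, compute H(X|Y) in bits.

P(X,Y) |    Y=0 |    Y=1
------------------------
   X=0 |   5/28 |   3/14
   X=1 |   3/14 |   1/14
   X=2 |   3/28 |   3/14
1.4897 bits

Using the chain rule: H(X|Y) = H(X,Y) - H(Y)

First, compute H(X,Y) = 2.4897 bits

Marginal P(Y) = (1/2, 1/2)
H(Y) = 1.0000 bits

H(X|Y) = H(X,Y) - H(Y) = 2.4897 - 1.0000 = 1.4897 bits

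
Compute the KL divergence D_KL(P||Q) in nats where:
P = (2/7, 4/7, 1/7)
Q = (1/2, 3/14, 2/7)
0.3016 nats

KL divergence: D_KL(P||Q) = Σ p(x) log(p(x)/q(x))

Computing term by term:
  x=0: 2/7 × log_e[(2/7)/(1/2)] = 2/7 × -0.5596 = -0.1599
  x=1: 4/7 × log_e[(4/7)/(3/14)] = 4/7 × 0.9808 = 0.5605
  x=2: 1/7 × log_e[(1/7)/(2/7)] = 1/7 × -0.6931 = -0.0990

D_KL(P||Q) = 0.3016 nats

Note: KL divergence is always non-negative and equals 0 iff P = Q.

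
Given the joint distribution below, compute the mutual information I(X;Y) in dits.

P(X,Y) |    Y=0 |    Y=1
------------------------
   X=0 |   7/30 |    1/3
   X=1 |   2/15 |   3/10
0.0025 dits

Mutual information: I(X;Y) = H(X) + H(Y) - H(X,Y)

Marginals:
P(X) = (17/30, 13/30), H(X) = 0.2972 dits
P(Y) = (11/30, 19/30), H(Y) = 0.2854 dits

Joint entropy: H(X,Y) = 0.5801 dits

I(X;Y) = 0.2972 + 0.2854 - 0.5801 = 0.0025 dits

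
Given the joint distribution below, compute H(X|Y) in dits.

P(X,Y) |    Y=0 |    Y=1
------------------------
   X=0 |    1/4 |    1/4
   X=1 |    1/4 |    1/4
0.3010 dits

Using the chain rule: H(X|Y) = H(X,Y) - H(Y)

First, compute H(X,Y) = 0.6021 dits

Marginal P(Y) = (1/2, 1/2)
H(Y) = 0.3010 dits

H(X|Y) = H(X,Y) - H(Y) = 0.6021 - 0.3010 = 0.3010 dits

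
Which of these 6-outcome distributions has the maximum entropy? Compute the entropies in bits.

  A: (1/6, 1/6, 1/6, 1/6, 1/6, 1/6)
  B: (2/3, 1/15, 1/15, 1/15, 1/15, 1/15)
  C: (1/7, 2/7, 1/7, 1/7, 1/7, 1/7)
A

For a discrete distribution over n outcomes, entropy is maximized by the uniform distribution.

Computing entropies:
H(A) = 2.5850 bits
H(B) = 1.6923 bits
H(C) = 2.5216 bits

The uniform distribution (where all probabilities equal 1/6) achieves the maximum entropy of log_2(6) = 2.5850 bits.

Distribution A has the highest entropy.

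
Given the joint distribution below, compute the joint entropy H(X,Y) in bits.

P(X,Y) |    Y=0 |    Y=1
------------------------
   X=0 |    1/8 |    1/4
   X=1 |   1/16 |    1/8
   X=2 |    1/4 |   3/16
2.4528 bits

Joint entropy is H(X,Y) = -Σ_{x,y} p(x,y) log p(x,y).

Summing over all non-zero entries:
H(X,Y) = -[1/8·log_2(1/8) + 1/4·log_2(1/4) + 1/16·log_2(1/16) + 1/8·log_2(1/8) + 1/4·log_2(1/4) + 3/16·log_2(3/16)]
H(X,Y) = 2.4528 bits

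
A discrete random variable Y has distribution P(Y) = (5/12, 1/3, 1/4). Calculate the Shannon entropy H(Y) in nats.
1.0776 nats

Shannon entropy is H(X) = -Σ p(x) log p(x).

For P = (5/12, 1/3, 1/4):
H = -5/12 × log_e(5/12) -1/3 × log_e(1/3) -1/4 × log_e(1/4)
H = 1.0776 nats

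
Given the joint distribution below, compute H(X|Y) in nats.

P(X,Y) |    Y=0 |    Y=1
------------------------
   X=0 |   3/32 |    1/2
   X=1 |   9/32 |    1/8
0.5236 nats

Using the chain rule: H(X|Y) = H(X,Y) - H(Y)

First, compute H(X,Y) = 1.1852 nats

Marginal P(Y) = (3/8, 5/8)
H(Y) = 0.6616 nats

H(X|Y) = H(X,Y) - H(Y) = 1.1852 - 0.6616 = 0.5236 nats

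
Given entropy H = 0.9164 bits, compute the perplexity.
1.8874

Perplexity is 2^H (or exp(H) for natural log).

H = 0.9164 bits
Perplexity = 2^0.9164 = 1.8874

Interpretation: The model's uncertainty is equivalent to choosing uniformly among 1.9 options.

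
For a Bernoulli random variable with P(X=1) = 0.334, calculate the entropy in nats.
0.6370 nats

The binary entropy function is:
H(p) = -p log(p) - (1-p) log(1-p)

H(0.334) = -0.334 × log_e(0.334) - 0.666 × log_e(0.666)
H(0.334) = 0.6370 nats

Note: Binary entropy is maximized at p=0.5 (H=1 bit) and minimized at p=0 or p=1 (H=0).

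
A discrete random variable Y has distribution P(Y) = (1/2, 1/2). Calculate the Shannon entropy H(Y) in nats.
0.6931 nats

Shannon entropy is H(X) = -Σ p(x) log p(x).

For P = (1/2, 1/2):
H = -1/2 × log_e(1/2) -1/2 × log_e(1/2)
H = 0.6931 nats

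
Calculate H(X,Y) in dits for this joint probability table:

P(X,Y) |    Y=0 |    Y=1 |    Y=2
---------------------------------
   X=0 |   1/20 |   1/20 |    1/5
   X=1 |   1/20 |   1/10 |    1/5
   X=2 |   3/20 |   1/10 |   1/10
0.8983 dits

Joint entropy is H(X,Y) = -Σ_{x,y} p(x,y) log p(x,y).

Summing over all non-zero entries:
H(X,Y) = -[1/20·log_10(1/20) + 1/20·log_10(1/20) + 1/5·log_10(1/5) + 1/20·log_10(1/20) + 1/10·log_10(1/10) + 1/5·log_10(1/5) + 3/20·log_10(3/20) + 1/10·log_10(1/10) + 1/10·log_10(1/10)]
H(X,Y) = 0.8983 dits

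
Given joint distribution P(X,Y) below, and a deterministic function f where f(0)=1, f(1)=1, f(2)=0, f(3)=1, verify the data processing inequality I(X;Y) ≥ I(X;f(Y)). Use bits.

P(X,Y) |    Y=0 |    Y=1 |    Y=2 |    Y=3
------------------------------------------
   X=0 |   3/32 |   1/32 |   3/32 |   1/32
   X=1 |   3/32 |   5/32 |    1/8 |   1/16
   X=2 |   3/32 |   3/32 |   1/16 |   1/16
I(X;Y) = 0.0520, I(X;f(Y)) = 0.0153, inequality holds: 0.0520 ≥ 0.0153

Data Processing Inequality: For any Markov chain X → Y → Z, we have I(X;Y) ≥ I(X;Z).

Here Z = f(Y) is a deterministic function of Y, forming X → Y → Z.

Original I(X;Y) = 0.0520 bits

After applying f:
P(X,Z) where Z=f(Y):
- P(X,Z=0) = P(X,Y=2)
- P(X,Z=1) = P(X,Y=0) + P(X,Y=1) + P(X,Y=3)

I(X;Z) = I(X;f(Y)) = 0.0153 bits

Verification: 0.0520 ≥ 0.0153 ✓

Information cannot be created by processing; the function f can only lose information about X.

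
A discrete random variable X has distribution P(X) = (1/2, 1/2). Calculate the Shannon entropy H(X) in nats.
0.6931 nats

Shannon entropy is H(X) = -Σ p(x) log p(x).

For P = (1/2, 1/2):
H = -1/2 × log_e(1/2) -1/2 × log_e(1/2)
H = 0.6931 nats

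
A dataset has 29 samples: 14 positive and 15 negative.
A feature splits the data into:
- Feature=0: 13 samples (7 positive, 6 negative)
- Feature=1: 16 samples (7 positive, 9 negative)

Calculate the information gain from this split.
0.0073 bits

Information Gain = H(Y) - H(Y|Feature)

Before split:
P(positive) = 14/29 = 0.4828
H(Y) = 0.9991 bits

After split:
Feature=0: H = 0.9957 bits (weight = 13/29)
Feature=1: H = 0.9887 bits (weight = 16/29)
H(Y|Feature) = (13/29)×0.9957 + (16/29)×0.9887 = 0.9918 bits

Information Gain = 0.9991 - 0.9918 = 0.0073 bits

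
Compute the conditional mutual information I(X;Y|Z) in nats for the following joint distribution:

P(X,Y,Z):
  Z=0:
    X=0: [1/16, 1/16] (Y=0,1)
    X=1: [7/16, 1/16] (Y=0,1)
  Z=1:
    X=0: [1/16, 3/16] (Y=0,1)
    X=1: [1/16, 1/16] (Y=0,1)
0.0492 nats

Conditional mutual information: I(X;Y|Z) = H(X|Z) + H(Y|Z) - H(X,Y|Z)

H(Z) = 0.6616
H(X,Z) = 1.2130 → H(X|Z) = 0.5514
H(Y,Z) = 1.2130 → H(Y|Z) = 0.5514
H(X,Y,Z) = 1.7153 → H(X,Y|Z) = 1.0537

I(X;Y|Z) = 0.5514 + 0.5514 - 1.0537 = 0.0492 nats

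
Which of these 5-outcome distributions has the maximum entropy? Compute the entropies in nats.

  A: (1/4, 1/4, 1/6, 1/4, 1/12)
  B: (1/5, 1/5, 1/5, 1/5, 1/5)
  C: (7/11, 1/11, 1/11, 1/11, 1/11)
B

For a discrete distribution over n outcomes, entropy is maximized by the uniform distribution.

Computing entropies:
H(A) = 1.5454 nats
H(B) = 1.6094 nats
H(C) = 1.1596 nats

The uniform distribution (where all probabilities equal 1/5) achieves the maximum entropy of log_e(5) = 1.6094 nats.

Distribution B has the highest entropy.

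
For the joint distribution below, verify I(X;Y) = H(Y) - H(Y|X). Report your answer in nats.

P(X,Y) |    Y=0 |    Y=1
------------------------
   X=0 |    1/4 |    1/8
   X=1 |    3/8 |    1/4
I(X;Y) = 0.0022 nats

Mutual information has multiple equivalent forms:
- I(X;Y) = H(X) - H(X|Y)
- I(X;Y) = H(Y) - H(Y|X)
- I(X;Y) = H(X) + H(Y) - H(X,Y)

Computing all quantities:
H(X) = 0.6616, H(Y) = 0.6616, H(X,Y) = 1.3209
H(X|Y) = 0.6593, H(Y|X) = 0.6593

Verification:
H(X) - H(X|Y) = 0.6616 - 0.6593 = 0.0022
H(Y) - H(Y|X) = 0.6616 - 0.6593 = 0.0022
H(X) + H(Y) - H(X,Y) = 0.6616 + 0.6616 - 1.3209 = 0.0022

All forms give I(X;Y) = 0.0022 nats. ✓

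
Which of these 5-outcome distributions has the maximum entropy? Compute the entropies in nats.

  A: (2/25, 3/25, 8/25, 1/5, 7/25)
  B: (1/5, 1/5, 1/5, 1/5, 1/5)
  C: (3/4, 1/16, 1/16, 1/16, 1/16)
B

For a discrete distribution over n outcomes, entropy is maximized by the uniform distribution.

Computing entropies:
H(A) = 1.4994 nats
H(B) = 1.6094 nats
H(C) = 0.9089 nats

The uniform distribution (where all probabilities equal 1/5) achieves the maximum entropy of log_e(5) = 1.6094 nats.

Distribution B has the highest entropy.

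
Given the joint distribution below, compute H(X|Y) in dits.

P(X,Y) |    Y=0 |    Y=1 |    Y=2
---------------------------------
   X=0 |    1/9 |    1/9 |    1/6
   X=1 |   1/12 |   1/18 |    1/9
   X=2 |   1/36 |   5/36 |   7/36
0.4517 dits

Using the chain rule: H(X|Y) = H(X,Y) - H(Y)

First, compute H(X,Y) = 0.9080 dits

Marginal P(Y) = (2/9, 11/36, 17/36)
H(Y) = 0.4564 dits

H(X|Y) = H(X,Y) - H(Y) = 0.9080 - 0.4564 = 0.4517 dits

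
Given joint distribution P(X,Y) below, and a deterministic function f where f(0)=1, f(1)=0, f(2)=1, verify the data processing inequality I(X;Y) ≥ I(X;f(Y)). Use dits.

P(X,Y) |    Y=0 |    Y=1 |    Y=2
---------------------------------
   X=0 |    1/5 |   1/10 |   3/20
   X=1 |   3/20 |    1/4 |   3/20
I(X;Y) = 0.0138, I(X;f(Y)) = 0.0131, inequality holds: 0.0138 ≥ 0.0131

Data Processing Inequality: For any Markov chain X → Y → Z, we have I(X;Y) ≥ I(X;Z).

Here Z = f(Y) is a deterministic function of Y, forming X → Y → Z.

Original I(X;Y) = 0.0138 dits

After applying f:
P(X,Z) where Z=f(Y):
- P(X,Z=0) = P(X,Y=1)
- P(X,Z=1) = P(X,Y=0) + P(X,Y=2)

I(X;Z) = I(X;f(Y)) = 0.0131 dits

Verification: 0.0138 ≥ 0.0131 ✓

Information cannot be created by processing; the function f can only lose information about X.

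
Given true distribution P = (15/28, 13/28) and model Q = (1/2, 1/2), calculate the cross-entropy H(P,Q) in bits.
1.0000 bits

Cross-entropy: H(P,Q) = -Σ p(x) log q(x)

Alternatively: H(P,Q) = H(P) + D_KL(P||Q)
H(P) = 0.9963 bits
D_KL(P||Q) = 0.0037 bits

H(P,Q) = 0.9963 + 0.0037 = 1.0000 bits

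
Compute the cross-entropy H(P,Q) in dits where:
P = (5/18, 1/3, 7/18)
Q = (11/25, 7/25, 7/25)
0.4983 dits

Cross-entropy: H(P,Q) = -Σ p(x) log q(x)

Alternatively: H(P,Q) = H(P) + D_KL(P||Q)
H(P) = 0.4731 dits
D_KL(P||Q) = 0.0252 dits

H(P,Q) = 0.4731 + 0.0252 = 0.4983 dits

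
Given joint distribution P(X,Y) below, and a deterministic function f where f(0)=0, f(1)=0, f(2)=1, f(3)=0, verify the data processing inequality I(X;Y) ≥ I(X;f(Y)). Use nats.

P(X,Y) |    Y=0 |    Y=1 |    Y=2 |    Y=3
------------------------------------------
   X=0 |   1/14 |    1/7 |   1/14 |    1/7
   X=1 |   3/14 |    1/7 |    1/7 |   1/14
I(X;Y) = 0.0514, I(X;f(Y)) = 0.0051, inequality holds: 0.0514 ≥ 0.0051

Data Processing Inequality: For any Markov chain X → Y → Z, we have I(X;Y) ≥ I(X;Z).

Here Z = f(Y) is a deterministic function of Y, forming X → Y → Z.

Original I(X;Y) = 0.0514 nats

After applying f:
P(X,Z) where Z=f(Y):
- P(X,Z=0) = P(X,Y=0) + P(X,Y=1) + P(X,Y=3)
- P(X,Z=1) = P(X,Y=2)

I(X;Z) = I(X;f(Y)) = 0.0051 nats

Verification: 0.0514 ≥ 0.0051 ✓

Information cannot be created by processing; the function f can only lose information about X.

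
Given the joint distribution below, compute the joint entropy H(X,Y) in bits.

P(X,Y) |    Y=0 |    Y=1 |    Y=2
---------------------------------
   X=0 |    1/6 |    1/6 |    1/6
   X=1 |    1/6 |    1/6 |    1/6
2.5850 bits

Joint entropy is H(X,Y) = -Σ_{x,y} p(x,y) log p(x,y).

Summing over all non-zero entries:
H(X,Y) = -[1/6·log_2(1/6) + 1/6·log_2(1/6) + 1/6·log_2(1/6) + 1/6·log_2(1/6) + 1/6·log_2(1/6) + 1/6·log_2(1/6)]
H(X,Y) = 2.5850 bits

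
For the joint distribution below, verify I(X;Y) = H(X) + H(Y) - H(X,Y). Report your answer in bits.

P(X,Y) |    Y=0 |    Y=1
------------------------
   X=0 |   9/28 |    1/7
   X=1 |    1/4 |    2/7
I(X;Y) = 0.0378 bits

Mutual information has multiple equivalent forms:
- I(X;Y) = H(X) - H(X|Y)
- I(X;Y) = H(Y) - H(Y|X)
- I(X;Y) = H(X) + H(Y) - H(X,Y)

Computing all quantities:
H(X) = 0.9963, H(Y) = 0.9852, H(X,Y) = 1.9438
H(X|Y) = 0.9585, H(Y|X) = 0.9474

Verification:
H(X) - H(X|Y) = 0.9963 - 0.9585 = 0.0378
H(Y) - H(Y|X) = 0.9852 - 0.9474 = 0.0378
H(X) + H(Y) - H(X,Y) = 0.9963 + 0.9852 - 1.9438 = 0.0378

All forms give I(X;Y) = 0.0378 bits. ✓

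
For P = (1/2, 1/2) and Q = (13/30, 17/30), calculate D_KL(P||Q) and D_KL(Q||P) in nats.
D_KL(P||Q) = 0.0090, D_KL(Q||P) = 0.0089

KL divergence is not symmetric: D_KL(P||Q) ≠ D_KL(Q||P) in general.

D_KL(P||Q) = 0.0090 nats
D_KL(Q||P) = 0.0089 nats

No, they are not equal!

This asymmetry is why KL divergence is not a true distance metric.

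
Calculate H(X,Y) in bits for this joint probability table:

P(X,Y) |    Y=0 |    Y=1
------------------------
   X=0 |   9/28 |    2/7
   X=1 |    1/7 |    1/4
1.9438 bits

Joint entropy is H(X,Y) = -Σ_{x,y} p(x,y) log p(x,y).

Summing over all non-zero entries:
H(X,Y) = -[9/28·log_2(9/28) + 2/7·log_2(2/7) + 1/7·log_2(1/7) + 1/4·log_2(1/4)]
H(X,Y) = 1.9438 bits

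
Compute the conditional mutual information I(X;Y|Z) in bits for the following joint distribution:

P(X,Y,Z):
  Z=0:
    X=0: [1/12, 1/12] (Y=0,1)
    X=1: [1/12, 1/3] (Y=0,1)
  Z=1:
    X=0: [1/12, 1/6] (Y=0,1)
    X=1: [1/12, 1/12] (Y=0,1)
0.0443 bits

Conditional mutual information: I(X;Y|Z) = H(X|Z) + H(Y|Z) - H(X,Y|Z)

H(Z) = 0.9799
H(X,Z) = 1.8879 → H(X|Z) = 0.9080
H(Y,Z) = 1.8879 → H(Y|Z) = 0.9080
H(X,Y,Z) = 2.7516 → H(X,Y|Z) = 1.7718

I(X;Y|Z) = 0.9080 + 0.9080 - 1.7718 = 0.0443 bits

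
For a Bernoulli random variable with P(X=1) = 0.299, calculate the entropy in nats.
0.6100 nats

The binary entropy function is:
H(p) = -p log(p) - (1-p) log(1-p)

H(0.299) = -0.299 × log_e(0.299) - 0.701 × log_e(0.701)
H(0.299) = 0.6100 nats

Note: Binary entropy is maximized at p=0.5 (H=1 bit) and minimized at p=0 or p=1 (H=0).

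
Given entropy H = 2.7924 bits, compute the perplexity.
6.9278

Perplexity is 2^H (or exp(H) for natural log).

H = 2.7924 bits
Perplexity = 2^2.7924 = 6.9278

Interpretation: The model's uncertainty is equivalent to choosing uniformly among 6.9 options.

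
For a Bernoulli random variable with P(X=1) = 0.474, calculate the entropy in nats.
0.6918 nats

The binary entropy function is:
H(p) = -p log(p) - (1-p) log(1-p)

H(0.474) = -0.474 × log_e(0.474) - 0.526 × log_e(0.526)
H(0.474) = 0.6918 nats

Note: Binary entropy is maximized at p=0.5 (H=1 bit) and minimized at p=0 or p=1 (H=0).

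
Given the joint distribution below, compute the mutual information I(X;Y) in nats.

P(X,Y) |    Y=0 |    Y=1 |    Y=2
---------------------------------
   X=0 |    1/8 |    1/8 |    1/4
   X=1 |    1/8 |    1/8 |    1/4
0.0000 nats

Mutual information: I(X;Y) = H(X) + H(Y) - H(X,Y)

Marginals:
P(X) = (1/2, 1/2), H(X) = 0.6931 nats
P(Y) = (1/4, 1/4, 1/2), H(Y) = 1.0397 nats

Joint entropy: H(X,Y) = 1.7329 nats

I(X;Y) = 0.6931 + 1.0397 - 1.7329 = 0.0000 nats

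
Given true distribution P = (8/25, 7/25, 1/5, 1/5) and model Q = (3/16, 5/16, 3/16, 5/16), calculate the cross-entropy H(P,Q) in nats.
1.4288 nats

Cross-entropy: H(P,Q) = -Σ p(x) log q(x)

Alternatively: H(P,Q) = H(P) + D_KL(P||Q)
H(P) = 1.3648 nats
D_KL(P||Q) = 0.0640 nats

H(P,Q) = 1.3648 + 0.0640 = 1.4288 nats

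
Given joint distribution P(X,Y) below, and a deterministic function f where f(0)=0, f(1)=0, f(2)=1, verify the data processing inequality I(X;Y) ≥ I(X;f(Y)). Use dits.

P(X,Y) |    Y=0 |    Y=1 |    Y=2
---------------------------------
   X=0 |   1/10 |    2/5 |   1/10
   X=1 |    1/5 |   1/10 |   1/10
I(X;Y) = 0.0405, I(X;f(Y)) = 0.0022, inequality holds: 0.0405 ≥ 0.0022

Data Processing Inequality: For any Markov chain X → Y → Z, we have I(X;Y) ≥ I(X;Z).

Here Z = f(Y) is a deterministic function of Y, forming X → Y → Z.

Original I(X;Y) = 0.0405 dits

After applying f:
P(X,Z) where Z=f(Y):
- P(X,Z=0) = P(X,Y=0) + P(X,Y=1)
- P(X,Z=1) = P(X,Y=2)

I(X;Z) = I(X;f(Y)) = 0.0022 dits

Verification: 0.0405 ≥ 0.0022 ✓

Information cannot be created by processing; the function f can only lose information about X.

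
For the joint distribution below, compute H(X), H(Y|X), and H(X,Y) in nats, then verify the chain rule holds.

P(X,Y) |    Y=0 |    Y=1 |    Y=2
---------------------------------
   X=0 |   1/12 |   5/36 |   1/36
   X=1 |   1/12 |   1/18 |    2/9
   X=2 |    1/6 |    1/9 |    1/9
H(X,Y) = 2.0696, H(X) = 1.0817, H(Y|X) = 0.9879 (all in nats)

Chain rule: H(X,Y) = H(X) + H(Y|X)

Left side — joint entropy directly:
H(X,Y) = -Σ p(x,y) log p(x,y) = 2.0696 nats

Right side — compute H(Y|X) from the conditional distributions:
P(X) = (1/4, 13/36, 7/18), so H(X) = 1.0817 nats
H(Y|X) = Σ_x P(X=x) · H(Y|X=x):
  P(Y|X=0) = (1/3, 5/9, 1/9), H(Y|X=0) = 0.9369, weight P(X=0) = 1/4
  P(Y|X=1) = (3/13, 2/13, 8/13), H(Y|X=1) = 0.9251, weight P(X=1) = 13/36
  P(Y|X=2) = (3/7, 2/7, 2/7), H(Y|X=2) = 1.0790, weight P(X=2) = 7/18
H(Y|X) = 0.9879 nats

H(X) + H(Y|X) = 1.0817 + 0.9879 = 2.0696 nats

Both sides equal 2.0696 nats. ✓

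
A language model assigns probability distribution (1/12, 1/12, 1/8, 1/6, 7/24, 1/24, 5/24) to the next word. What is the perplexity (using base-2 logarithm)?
5.9972

Perplexity is 2^H (or exp(H) for natural log).

First, H = -Σ p log p = 2.5843 bits
Perplexity = 2^2.5843 = 5.9972

Interpretation: The model's uncertainty is equivalent to choosing uniformly among 6.0 options.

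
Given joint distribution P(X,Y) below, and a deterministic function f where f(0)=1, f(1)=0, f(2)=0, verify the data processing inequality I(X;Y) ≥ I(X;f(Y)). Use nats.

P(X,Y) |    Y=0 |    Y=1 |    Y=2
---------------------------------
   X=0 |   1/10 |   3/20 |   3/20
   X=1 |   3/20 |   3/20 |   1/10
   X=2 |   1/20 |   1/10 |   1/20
I(X;Y) = 0.0152, I(X;f(Y)) = 0.0088, inequality holds: 0.0152 ≥ 0.0088

Data Processing Inequality: For any Markov chain X → Y → Z, we have I(X;Y) ≥ I(X;Z).

Here Z = f(Y) is a deterministic function of Y, forming X → Y → Z.

Original I(X;Y) = 0.0152 nats

After applying f:
P(X,Z) where Z=f(Y):
- P(X,Z=0) = P(X,Y=1) + P(X,Y=2)
- P(X,Z=1) = P(X,Y=0)

I(X;Z) = I(X;f(Y)) = 0.0088 nats

Verification: 0.0152 ≥ 0.0088 ✓

Information cannot be created by processing; the function f can only lose information about X.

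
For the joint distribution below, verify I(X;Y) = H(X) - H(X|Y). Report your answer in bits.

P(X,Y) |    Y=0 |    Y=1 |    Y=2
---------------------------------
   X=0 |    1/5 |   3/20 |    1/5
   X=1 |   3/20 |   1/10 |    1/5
I(X;Y) = 0.0052 bits

Mutual information has multiple equivalent forms:
- I(X;Y) = H(X) - H(X|Y)
- I(X;Y) = H(Y) - H(Y|X)
- I(X;Y) = H(X) + H(Y) - H(X,Y)

Computing all quantities:
H(X) = 0.9928, H(Y) = 1.5589, H(X,Y) = 2.5464
H(X|Y) = 0.9876, H(Y|X) = 1.5537

Verification:
H(X) - H(X|Y) = 0.9928 - 0.9876 = 0.0052
H(Y) - H(Y|X) = 1.5589 - 1.5537 = 0.0052
H(X) + H(Y) - H(X,Y) = 0.9928 + 1.5589 - 2.5464 = 0.0052

All forms give I(X;Y) = 0.0052 bits. ✓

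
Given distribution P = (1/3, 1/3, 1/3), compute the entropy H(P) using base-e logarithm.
1.0986 nats

Shannon entropy is H(X) = -Σ p(x) log p(x).

For P = (1/3, 1/3, 1/3):
H = -1/3 × log_e(1/3) -1/3 × log_e(1/3) -1/3 × log_e(1/3)
H = 1.0986 nats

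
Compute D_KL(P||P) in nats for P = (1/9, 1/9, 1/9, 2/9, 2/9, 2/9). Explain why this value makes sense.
0.0000 nats

KL divergence satisfies the Gibbs inequality: D_KL(P||Q) ≥ 0 for all distributions P, Q.

D_KL(P||Q) = Σ p(x) log(p(x)/q(x))
Each term is p(x) × log_e(p(x)/p(x)) = p(x) × log_e(1) = 0, so the sum is 0.
D_KL(P||Q) = 0.0000 nats

When P = Q, the KL divergence is exactly 0, as there is no 'divergence' between identical distributions.

This non-negativity is a fundamental property: relative entropy cannot be negative because it measures how different Q is from P.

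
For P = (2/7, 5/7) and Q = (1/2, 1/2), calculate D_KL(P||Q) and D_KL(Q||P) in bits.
D_KL(P||Q) = 0.1369, D_KL(Q||P) = 0.1464

KL divergence is not symmetric: D_KL(P||Q) ≠ D_KL(Q||P) in general.

D_KL(P||Q) = 0.1369 bits
D_KL(Q||P) = 0.1464 bits

No, they are not equal!

This asymmetry is why KL divergence is not a true distance metric.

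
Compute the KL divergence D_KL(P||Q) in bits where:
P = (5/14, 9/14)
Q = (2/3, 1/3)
0.2875 bits

KL divergence: D_KL(P||Q) = Σ p(x) log(p(x)/q(x))

Computing term by term:
  x=0: 5/14 × log_2[(5/14)/(2/3)] = 5/14 × -0.9005 = -0.3216
  x=1: 9/14 × log_2[(9/14)/(1/3)] = 9/14 × 0.9475 = 0.6091

D_KL(P||Q) = 0.2875 bits

Note: KL divergence is always non-negative and equals 0 iff P = Q.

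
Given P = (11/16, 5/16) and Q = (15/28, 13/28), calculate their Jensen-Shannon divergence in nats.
0.0122 nats

Jensen-Shannon divergence is:
JSD(P||Q) = 0.5 × D_KL(P||M) + 0.5 × D_KL(Q||M)
where M = 0.5 × (P + Q) is the mixture distribution.

M = 0.5 × (11/16, 5/16) + 0.5 × (15/28, 13/28) = (0.611607, 0.388393)

D_KL(P||M) = 0.0125 nats
D_KL(Q||M) = 0.0119 nats

JSD(P||Q) = 0.5 × 0.0125 + 0.5 × 0.0119 = 0.0122 nats

Unlike KL divergence, JSD is symmetric and bounded: 0 ≤ JSD ≤ log(2).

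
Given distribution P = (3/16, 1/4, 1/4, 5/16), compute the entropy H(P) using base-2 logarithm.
1.9772 bits

Shannon entropy is H(X) = -Σ p(x) log p(x).

For P = (3/16, 1/4, 1/4, 5/16):
H = -3/16 × log_2(3/16) -1/4 × log_2(1/4) -1/4 × log_2(1/4) -5/16 × log_2(5/16)
H = 1.9772 bits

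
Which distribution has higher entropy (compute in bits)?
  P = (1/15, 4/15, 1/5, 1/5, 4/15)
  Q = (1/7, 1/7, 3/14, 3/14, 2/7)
Q

Computing entropies in bits:
H(P) = 2.2062
H(Q) = 2.2709

Distribution Q has higher entropy.

Intuition: The distribution closer to uniform (more spread out) has higher entropy.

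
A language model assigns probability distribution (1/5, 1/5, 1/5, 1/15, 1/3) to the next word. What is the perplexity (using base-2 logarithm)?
4.5376

Perplexity is 2^H (or exp(H) for natural log).

First, H = -Σ p log p = 2.1819 bits
Perplexity = 2^2.1819 = 4.5376

Interpretation: The model's uncertainty is equivalent to choosing uniformly among 4.5 options.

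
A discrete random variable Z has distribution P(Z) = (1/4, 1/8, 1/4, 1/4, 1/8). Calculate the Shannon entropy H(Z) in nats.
1.5596 nats

Shannon entropy is H(X) = -Σ p(x) log p(x).

For P = (1/4, 1/8, 1/4, 1/4, 1/8):
H = -1/4 × log_e(1/4) -1/8 × log_e(1/8) -1/4 × log_e(1/4) -1/4 × log_e(1/4) -1/8 × log_e(1/8)
H = 1.5596 nats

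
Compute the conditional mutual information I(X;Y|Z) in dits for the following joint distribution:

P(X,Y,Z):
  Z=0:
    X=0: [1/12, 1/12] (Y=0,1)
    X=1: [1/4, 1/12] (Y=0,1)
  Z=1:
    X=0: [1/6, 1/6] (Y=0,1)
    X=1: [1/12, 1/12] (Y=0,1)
0.0066 dits

Conditional mutual information: I(X;Y|Z) = H(X|Z) + H(Y|Z) - H(X,Y|Z)

H(Z) = 0.3010
H(X,Z) = 0.5775 → H(X|Z) = 0.2764
H(Y,Z) = 0.5898 → H(Y|Z) = 0.2887
H(X,Y,Z) = 0.8596 → H(X,Y|Z) = 0.5585

I(X;Y|Z) = 0.2764 + 0.2887 - 0.5585 = 0.0066 dits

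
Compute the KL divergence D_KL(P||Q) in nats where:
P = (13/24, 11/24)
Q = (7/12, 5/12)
0.0035 nats

KL divergence: D_KL(P||Q) = Σ p(x) log(p(x)/q(x))

Computing term by term:
  x=0: 13/24 × log_e[(13/24)/(7/12)] = 13/24 × -0.0741 = -0.0401
  x=1: 11/24 × log_e[(11/24)/(5/12)] = 11/24 × 0.0953 = 0.0437

D_KL(P||Q) = 0.0035 nats

Note: KL divergence is always non-negative and equals 0 iff P = Q.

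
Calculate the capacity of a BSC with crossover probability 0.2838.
0.1394 bits

For a binary symmetric channel (BSC) with error probability p:
Capacity C = 1 - H(p) bits per symbol

where H(p) = -p log₂(p) - (1-p) log₂(1-p) is the binary entropy function.

H(0.2838) = 0.8606 bits
C = 1 - 0.8606 = 0.1394 bits per symbol

This means we can reliably transmit up to 0.1394 bits of information per channel use.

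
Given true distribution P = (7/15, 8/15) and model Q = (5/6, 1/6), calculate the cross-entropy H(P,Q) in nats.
1.0407 nats

Cross-entropy: H(P,Q) = -Σ p(x) log q(x)

Alternatively: H(P,Q) = H(P) + D_KL(P||Q)
H(P) = 0.6909 nats
D_KL(P||Q) = 0.3498 nats

H(P,Q) = 0.6909 + 0.3498 = 1.0407 nats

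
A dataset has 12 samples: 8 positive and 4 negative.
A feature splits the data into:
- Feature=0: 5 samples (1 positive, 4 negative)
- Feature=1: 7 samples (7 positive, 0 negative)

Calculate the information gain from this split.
0.6175 bits

Information Gain = H(Y) - H(Y|Feature)

Before split:
P(positive) = 8/12 = 0.6667
H(Y) = 0.9183 bits

After split:
Feature=0: H = 0.7219 bits (weight = 5/12)
Feature=1: H = 0.0000 bits (weight = 7/12)
H(Y|Feature) = (5/12)×0.7219 + (7/12)×0.0000 = 0.3008 bits

Information Gain = 0.9183 - 0.3008 = 0.6175 bits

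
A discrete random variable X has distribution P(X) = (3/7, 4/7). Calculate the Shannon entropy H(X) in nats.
0.6829 nats

Shannon entropy is H(X) = -Σ p(x) log p(x).

For P = (3/7, 4/7):
H = -3/7 × log_e(3/7) -4/7 × log_e(4/7)
H = 0.6829 nats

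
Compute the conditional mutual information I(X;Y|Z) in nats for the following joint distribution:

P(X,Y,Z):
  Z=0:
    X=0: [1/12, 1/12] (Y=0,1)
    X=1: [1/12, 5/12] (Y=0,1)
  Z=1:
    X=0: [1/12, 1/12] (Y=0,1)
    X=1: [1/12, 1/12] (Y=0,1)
0.0341 nats

Conditional mutual information: I(X;Y|Z) = H(X|Z) + H(Y|Z) - H(X,Y|Z)

H(Z) = 0.6365
H(X,Z) = 1.2425 → H(X|Z) = 0.6059
H(Y,Z) = 1.2425 → H(Y|Z) = 0.6059
H(X,Y,Z) = 1.8143 → H(X,Y|Z) = 1.1778

I(X;Y|Z) = 0.6059 + 0.6059 - 1.1778 = 0.0341 nats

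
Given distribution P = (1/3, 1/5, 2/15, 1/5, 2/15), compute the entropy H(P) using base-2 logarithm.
2.2323 bits

Shannon entropy is H(X) = -Σ p(x) log p(x).

For P = (1/3, 1/5, 2/15, 1/5, 2/15):
H = -1/3 × log_2(1/3) -1/5 × log_2(1/5) -2/15 × log_2(2/15) -1/5 × log_2(1/5) -2/15 × log_2(2/15)
H = 2.2323 bits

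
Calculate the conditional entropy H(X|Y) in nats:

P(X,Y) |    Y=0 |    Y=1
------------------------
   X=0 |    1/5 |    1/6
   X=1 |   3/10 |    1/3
0.6548 nats

Using the chain rule: H(X|Y) = H(X,Y) - H(Y)

First, compute H(X,Y) = 1.3479 nats

Marginal P(Y) = (1/2, 1/2)
H(Y) = 0.6931 nats

H(X|Y) = H(X,Y) - H(Y) = 1.3479 - 0.6931 = 0.6548 nats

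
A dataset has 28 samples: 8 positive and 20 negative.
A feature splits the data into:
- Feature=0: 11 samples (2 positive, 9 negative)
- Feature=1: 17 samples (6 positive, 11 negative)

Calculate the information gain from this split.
0.0257 bits

Information Gain = H(Y) - H(Y|Feature)

Before split:
P(positive) = 8/28 = 0.2857
H(Y) = 0.8631 bits

After split:
Feature=0: H = 0.6840 bits (weight = 11/28)
Feature=1: H = 0.9367 bits (weight = 17/28)
H(Y|Feature) = (11/28)×0.6840 + (17/28)×0.9367 = 0.8374 bits

Information Gain = 0.8631 - 0.8374 = 0.0257 bits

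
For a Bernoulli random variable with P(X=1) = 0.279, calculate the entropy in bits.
0.8541 bits

The binary entropy function is:
H(p) = -p log(p) - (1-p) log(1-p)

H(0.279) = -0.279 × log_2(0.279) - 0.721 × log_2(0.721)
H(0.279) = 0.8541 bits

Note: Binary entropy is maximized at p=0.5 (H=1 bit) and minimized at p=0 or p=1 (H=0).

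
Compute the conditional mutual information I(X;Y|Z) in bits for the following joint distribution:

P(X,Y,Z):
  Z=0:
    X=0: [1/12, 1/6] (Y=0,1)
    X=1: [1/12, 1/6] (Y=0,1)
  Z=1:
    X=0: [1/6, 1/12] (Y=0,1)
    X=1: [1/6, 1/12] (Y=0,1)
0.0000 bits

Conditional mutual information: I(X;Y|Z) = H(X|Z) + H(Y|Z) - H(X,Y|Z)

H(Z) = 1.0000
H(X,Z) = 2.0000 → H(X|Z) = 1.0000
H(Y,Z) = 1.9183 → H(Y|Z) = 0.9183
H(X,Y,Z) = 2.9183 → H(X,Y|Z) = 1.9183

I(X;Y|Z) = 1.0000 + 0.9183 - 1.9183 = 0.0000 bits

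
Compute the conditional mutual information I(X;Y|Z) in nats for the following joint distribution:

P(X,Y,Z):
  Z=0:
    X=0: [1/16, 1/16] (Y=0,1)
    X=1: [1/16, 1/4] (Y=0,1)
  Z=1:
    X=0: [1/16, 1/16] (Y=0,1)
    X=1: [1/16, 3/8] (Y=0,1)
0.0506 nats

Conditional mutual information: I(X;Y|Z) = H(X|Z) + H(Y|Z) - H(X,Y|Z)

H(Z) = 0.6853
H(X,Z) = 1.2450 → H(X|Z) = 0.5597
H(Y,Z) = 1.2450 → H(Y|Z) = 0.5597
H(X,Y,Z) = 1.7541 → H(X,Y|Z) = 1.0688

I(X;Y|Z) = 0.5597 + 0.5597 - 1.0688 = 0.0506 nats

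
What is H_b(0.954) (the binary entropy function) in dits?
0.0810 dits

The binary entropy function is:
H(p) = -p log(p) - (1-p) log(1-p)

H(0.954) = -0.954 × log_10(0.954) - 0.046 × log_10(0.046)
H(0.954) = 0.0810 dits

Note: Binary entropy is maximized at p=0.5 (H=1 bit) and minimized at p=0 or p=1 (H=0).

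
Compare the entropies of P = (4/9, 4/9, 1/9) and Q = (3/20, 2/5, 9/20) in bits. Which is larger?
Q

Computing entropies in bits:
H(P) = 1.3921
H(Q) = 1.4577

Distribution Q has higher entropy.

Intuition: The distribution closer to uniform (more spread out) has higher entropy.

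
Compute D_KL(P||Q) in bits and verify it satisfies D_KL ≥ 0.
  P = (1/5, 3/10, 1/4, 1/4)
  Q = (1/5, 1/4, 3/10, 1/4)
0.0132 bits

KL divergence satisfies the Gibbs inequality: D_KL(P||Q) ≥ 0 for all distributions P, Q.

D_KL(P||Q) = Σ p(x) log(p(x)/q(x))
Term by term:
  x=0: 1/5 × log_2[(1/5)/(1/5)] = 0.0000
  x=1: 3/10 × log_2[(3/10)/(1/4)] = 0.0789
  x=2: 1/4 × log_2[(1/4)/(3/10)] = -0.0658
  x=3: 1/4 × log_2[(1/4)/(1/4)] = 0.0000
D_KL(P||Q) = 0.0132 bits

D_KL(P||Q) = 0.0132 ≥ 0 ✓

This non-negativity is a fundamental property: relative entropy cannot be negative because it measures how different Q is from P.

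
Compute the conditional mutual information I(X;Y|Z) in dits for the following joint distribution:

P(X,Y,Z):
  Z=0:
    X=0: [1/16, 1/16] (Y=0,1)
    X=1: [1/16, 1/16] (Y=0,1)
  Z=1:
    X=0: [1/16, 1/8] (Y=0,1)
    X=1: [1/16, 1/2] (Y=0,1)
0.0097 dits

Conditional mutual information: I(X;Y|Z) = H(X|Z) + H(Y|Z) - H(X,Y|Z)

H(Z) = 0.2442
H(X,Z) = 0.5026 → H(X|Z) = 0.2584
H(Y,Z) = 0.4662 → H(Y|Z) = 0.2220
H(X,Y,Z) = 0.7149 → H(X,Y|Z) = 0.4707

I(X;Y|Z) = 0.2584 + 0.2220 - 0.4707 = 0.0097 dits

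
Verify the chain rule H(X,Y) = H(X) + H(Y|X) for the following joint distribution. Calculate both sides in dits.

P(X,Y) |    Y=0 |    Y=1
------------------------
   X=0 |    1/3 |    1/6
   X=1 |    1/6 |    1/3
H(X,Y) = 0.5775, H(X) = 0.3010, H(Y|X) = 0.2764 (all in dits)

Chain rule: H(X,Y) = H(X) + H(Y|X)

Left side — joint entropy directly:
H(X,Y) = -Σ p(x,y) log p(x,y) = 0.5775 dits

Right side — compute H(Y|X) from the conditional distributions:
P(X) = (1/2, 1/2), so H(X) = 0.3010 dits
H(Y|X) = Σ_x P(X=x) · H(Y|X=x):
  P(Y|X=0) = (2/3, 1/3), H(Y|X=0) = 0.2764, weight P(X=0) = 1/2
  P(Y|X=1) = (1/3, 2/3), H(Y|X=1) = 0.2764, weight P(X=1) = 1/2
H(Y|X) = 0.2764 dits

H(X) + H(Y|X) = 0.3010 + 0.2764 = 0.5775 dits

Both sides equal 0.5775 dits. ✓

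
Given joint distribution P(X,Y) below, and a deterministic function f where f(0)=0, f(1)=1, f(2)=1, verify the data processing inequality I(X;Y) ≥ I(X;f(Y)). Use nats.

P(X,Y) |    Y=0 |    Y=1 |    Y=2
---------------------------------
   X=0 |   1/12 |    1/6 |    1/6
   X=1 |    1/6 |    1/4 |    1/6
I(X;Y) = 0.0086, I(X;f(Y)) = 0.0048, inequality holds: 0.0086 ≥ 0.0048

Data Processing Inequality: For any Markov chain X → Y → Z, we have I(X;Y) ≥ I(X;Z).

Here Z = f(Y) is a deterministic function of Y, forming X → Y → Z.

Original I(X;Y) = 0.0086 nats

After applying f:
P(X,Z) where Z=f(Y):
- P(X,Z=0) = P(X,Y=0)
- P(X,Z=1) = P(X,Y=1) + P(X,Y=2)

I(X;Z) = I(X;f(Y)) = 0.0048 nats

Verification: 0.0086 ≥ 0.0048 ✓

Information cannot be created by processing; the function f can only lose information about X.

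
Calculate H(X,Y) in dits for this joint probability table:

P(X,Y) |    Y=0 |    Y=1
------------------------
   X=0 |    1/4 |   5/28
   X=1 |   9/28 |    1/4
0.5931 dits

Joint entropy is H(X,Y) = -Σ_{x,y} p(x,y) log p(x,y).

Summing over all non-zero entries:
H(X,Y) = -[1/4·log_10(1/4) + 5/28·log_10(5/28) + 9/28·log_10(9/28) + 1/4·log_10(1/4)]
H(X,Y) = 0.5931 dits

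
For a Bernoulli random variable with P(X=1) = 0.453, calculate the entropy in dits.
0.2991 dits

The binary entropy function is:
H(p) = -p log(p) - (1-p) log(1-p)

H(0.453) = -0.453 × log_10(0.453) - 0.547 × log_10(0.547)
H(0.453) = 0.2991 dits

Note: Binary entropy is maximized at p=0.5 (H=1 bit) and minimized at p=0 or p=1 (H=0).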